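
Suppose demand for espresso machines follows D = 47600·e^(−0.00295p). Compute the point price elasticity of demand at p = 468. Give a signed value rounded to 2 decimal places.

-1.38

dD/dp = −0.00295·D = -35.3055. At p = 468, D = 11968.
Ed = (dD/dp)·(p/D) = (-35.3055) × (468/11968) = -1.3806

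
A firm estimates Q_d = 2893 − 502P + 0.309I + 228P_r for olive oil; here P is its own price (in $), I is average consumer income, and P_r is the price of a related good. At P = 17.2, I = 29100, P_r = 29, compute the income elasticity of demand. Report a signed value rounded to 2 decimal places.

At the given values, Q_d = 2893 − 502(17.2) + 0.309(29100) + 228(29) = 9862.5.
∂Q_d/∂I = 0.309.
E = (0.309) × (29100/9862.5) = 0.9117…

0.91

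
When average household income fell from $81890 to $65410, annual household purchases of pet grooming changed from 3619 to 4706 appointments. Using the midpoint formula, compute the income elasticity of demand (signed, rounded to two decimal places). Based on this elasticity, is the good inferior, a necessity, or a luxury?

-1.17; inferior

%ΔQ = (4706 − 3619)/[( 3619 + 4706)/2] = 1087/4162.5 = 0.261141…
%ΔIncome = (65410 − 81890)/[( 81890 + 65410)/2] = -16480/73650 = -0.223761…
E_income = (1087/4162.5) / (-16480/73650) = -1.1670…
E_income < 0 ⇒ inferior good.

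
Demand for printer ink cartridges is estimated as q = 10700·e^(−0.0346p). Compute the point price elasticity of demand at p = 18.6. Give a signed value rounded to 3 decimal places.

dq/dp = −0.0346·q = -194.52. At p = 18.6, q = 5621.98.
Ed = (dq/dp)·(p/q) = (-194.52) × (18.6/5621.98) = -0.64356

-0.644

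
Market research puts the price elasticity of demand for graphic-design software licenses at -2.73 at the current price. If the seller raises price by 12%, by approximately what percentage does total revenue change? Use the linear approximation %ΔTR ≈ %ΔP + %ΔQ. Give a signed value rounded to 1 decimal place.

-20.8%

%ΔQ ≈ Ed × %ΔP = (-2.73) × (+12%) = -32.7600%
%ΔTR ≈ %ΔP + %ΔQ = (+12%) + (-32.7600%) = -20.7600%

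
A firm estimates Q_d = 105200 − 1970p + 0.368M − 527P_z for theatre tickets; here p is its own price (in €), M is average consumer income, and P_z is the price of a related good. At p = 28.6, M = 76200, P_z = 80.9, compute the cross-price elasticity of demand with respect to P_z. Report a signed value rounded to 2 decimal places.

At the given values, Q_d = 105200 − 1970(28.6) + 0.368(76200) − 527(80.9) = 34265.3.
∂Q_d/∂P_z = -527.
E = (-527) × (80.9/34265.3) = -1.2442…

-1.24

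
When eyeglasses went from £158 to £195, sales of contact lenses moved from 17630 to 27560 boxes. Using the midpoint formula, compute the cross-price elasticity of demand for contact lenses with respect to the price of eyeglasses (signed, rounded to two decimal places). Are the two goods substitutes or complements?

2.10; substitutes

%ΔQ_{contact lenses} = (27560 − 17630)/avg = 9930/22595 = 0.439477…
%ΔP_{eyeglasses} = (195 − 158)/avg = 37/176.5 = 0.209631…
E_cross = (9930/22595) / (37/176.5) = 2.0964…
E_cross > 0 ⇒ the goods are substitutes.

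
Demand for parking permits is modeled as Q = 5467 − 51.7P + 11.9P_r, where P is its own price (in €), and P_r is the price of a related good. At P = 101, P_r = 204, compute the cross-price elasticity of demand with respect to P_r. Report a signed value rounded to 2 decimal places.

At the given values, Q = 5467 − 51.7(101) + 11.9(204) = 2672.9.
∂Q/∂P_r = 11.9.
E = (11.9) × (204/2672.9) = 0.9082…

0.91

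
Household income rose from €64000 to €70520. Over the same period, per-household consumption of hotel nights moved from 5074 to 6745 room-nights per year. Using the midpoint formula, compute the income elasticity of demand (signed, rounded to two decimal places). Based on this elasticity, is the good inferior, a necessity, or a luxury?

%ΔQ = (6745 − 5074)/[( 5074 + 6745)/2] = 1671/5909.5 = 0.282765…
%ΔIncome = (70520 − 64000)/[( 64000 + 70520)/2] = 6520/67260 = 0.096937…
E_income = (1671/5909.5) / (6520/67260) = 2.9169…
E_income > 1 ⇒ normal good, luxury.

2.92; luxury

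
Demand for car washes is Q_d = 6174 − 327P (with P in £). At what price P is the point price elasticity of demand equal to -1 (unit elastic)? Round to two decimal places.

Ed = −327P/(6174 − 327P). Set this equal to -1:
327P = 1·(6174 − 327P) ⇒ 327P(1 + 1) = 1·6174
P = 1·6174 / (327·2) = 9.4403…

9.44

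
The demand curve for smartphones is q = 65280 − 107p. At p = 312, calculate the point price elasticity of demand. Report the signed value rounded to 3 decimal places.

-1.047

dq/dp = −107. At p = 312, q = 65280 − 107(312) = 31896.
Ed = (dq/dp)·(p/q) = −107 × (312/31896) = -1.04665…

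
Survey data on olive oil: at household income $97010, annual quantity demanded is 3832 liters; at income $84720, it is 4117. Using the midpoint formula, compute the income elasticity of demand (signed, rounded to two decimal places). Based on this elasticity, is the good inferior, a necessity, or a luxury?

%ΔQ = (4117 − 3832)/[( 3832 + 4117)/2] = 285/3974.5 = 0.071707…
%ΔIncome = (84720 − 97010)/[( 97010 + 84720)/2] = -12290/90865 = -0.135255…
E_income = (285/3974.5) / (-12290/90865) = -0.5301…
E_income < 0 ⇒ inferior good.

-0.53; inferior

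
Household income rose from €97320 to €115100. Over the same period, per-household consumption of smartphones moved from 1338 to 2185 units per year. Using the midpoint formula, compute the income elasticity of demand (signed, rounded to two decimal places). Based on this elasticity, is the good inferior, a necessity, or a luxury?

%ΔQ = (2185 − 1338)/[( 1338 + 2185)/2] = 847/1761.5 = 0.480840…
%ΔIncome = (115100 − 97320)/[( 97320 + 115100)/2] = 17780/106210 = 0.167404…
E_income = (847/1761.5) / (17780/106210) = 2.8723…
E_income > 1 ⇒ normal good, luxury.

2.87; luxury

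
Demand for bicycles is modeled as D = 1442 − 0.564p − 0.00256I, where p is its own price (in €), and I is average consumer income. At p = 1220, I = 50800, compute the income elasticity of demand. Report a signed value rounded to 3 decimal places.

-0.208

At the given values, D = 1442 − 0.564(1220) − 0.00256(50800) = 623.872.
∂D/∂I = -0.00256.
E = (-0.00256) × (50800/623.872) = -0.20845…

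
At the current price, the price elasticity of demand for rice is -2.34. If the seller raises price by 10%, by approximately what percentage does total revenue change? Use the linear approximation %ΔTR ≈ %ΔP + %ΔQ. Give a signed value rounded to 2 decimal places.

%ΔQ ≈ Ed × %ΔP = (-2.34) × (+10%) = -23.4000%
%ΔTR ≈ %ΔP + %ΔQ = (+10%) + (-23.4000%) = -13.4000%

-13.40%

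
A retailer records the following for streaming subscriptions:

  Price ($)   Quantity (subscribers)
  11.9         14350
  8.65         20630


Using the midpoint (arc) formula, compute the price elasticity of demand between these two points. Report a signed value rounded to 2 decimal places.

%ΔQ = (20630 − 14350) / [(14350 + 20630)/2] = 6280/17490 = 0.359062…
%ΔP = (8.65 − 11.9) / [(11.9 + 8.65)/2] = -3.25/10.275 = -0.316301…
Arc Ed = %ΔQ / %ΔP = (6280/17490) / (-3.25/10.275) = -1.1351…

-1.14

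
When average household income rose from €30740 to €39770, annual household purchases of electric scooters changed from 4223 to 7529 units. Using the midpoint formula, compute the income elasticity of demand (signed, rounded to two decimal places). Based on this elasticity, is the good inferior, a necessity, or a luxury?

%ΔQ = (7529 − 4223)/[( 4223 + 7529)/2] = 3306/5876 = 0.562627…
%ΔIncome = (39770 − 30740)/[( 30740 + 39770)/2] = 9030/35255 = 0.256133…
E_income = (3306/5876) / (9030/35255) = 2.1966…
E_income > 1 ⇒ normal good, luxury.

2.20; luxury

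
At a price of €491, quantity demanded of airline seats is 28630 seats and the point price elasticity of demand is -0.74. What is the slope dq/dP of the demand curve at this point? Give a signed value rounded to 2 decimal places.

-43.15

Ed = (dq/dP)·(P/q) ⇒ dq/dP = Ed·q/P = (-0.74)·28630/491 = -43.1490…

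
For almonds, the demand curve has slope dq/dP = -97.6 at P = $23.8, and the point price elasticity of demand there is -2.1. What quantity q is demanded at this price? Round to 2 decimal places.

Ed = (dq/dP)·(P/q) ⇒ q = (dq/dP)·P/Ed = (-97.6)·23.8/(-2.1) = 1106.1333…

1106.13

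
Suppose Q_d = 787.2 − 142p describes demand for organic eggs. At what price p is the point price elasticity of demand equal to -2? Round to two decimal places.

3.70

Ed = −142p/(787.2 − 142p). Set this equal to -2:
142p = 2·(787.2 − 142p) ⇒ 142p(1 + 2) = 2·787.2
p = 2·787.2 / (142·3) = 3.6957…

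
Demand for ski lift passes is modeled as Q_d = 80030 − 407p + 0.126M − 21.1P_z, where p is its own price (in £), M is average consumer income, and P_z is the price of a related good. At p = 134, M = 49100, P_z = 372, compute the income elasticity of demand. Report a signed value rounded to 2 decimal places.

0.26

At the given values, Q_d = 80030 − 407(134) + 0.126(49100) − 21.1(372) = 23829.4.
∂Q_d/∂M = 0.126.
E = (0.126) × (49100/23829.4) = 0.2596…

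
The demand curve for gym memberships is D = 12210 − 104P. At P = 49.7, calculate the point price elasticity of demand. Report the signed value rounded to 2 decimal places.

-0.73

dD/dP = −104. At P = 49.7, D = 12210 − 104(49.7) = 7041.2.
Ed = (dD/dP)·(P/D) = −104 × (49.7/7041.2) = -0.7340…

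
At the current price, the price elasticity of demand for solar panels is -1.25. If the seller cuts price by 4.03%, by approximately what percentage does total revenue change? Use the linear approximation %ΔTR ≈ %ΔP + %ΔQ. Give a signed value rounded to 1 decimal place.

%ΔQ ≈ Ed × %ΔP = (-1.25) × (-4.03%) = +5.0375%
%ΔTR ≈ %ΔP + %ΔQ = (-4.03%) + (+5.0375%) = +1.0075%

+1.0%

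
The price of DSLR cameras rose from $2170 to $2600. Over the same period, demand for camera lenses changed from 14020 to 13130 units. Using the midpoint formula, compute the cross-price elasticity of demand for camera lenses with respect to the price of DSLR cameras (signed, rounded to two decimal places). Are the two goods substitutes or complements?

-0.36; complements

%ΔQ_{camera lenses} = (13130 − 14020)/avg = -890/13575 = -0.065561…
%ΔP_{DSLR cameras} = (2600 − 2170)/avg = 430/2385 = 0.180293…
E_cross = (-890/13575) / (430/2385) = -0.3636…
E_cross < 0 ⇒ the goods are complements.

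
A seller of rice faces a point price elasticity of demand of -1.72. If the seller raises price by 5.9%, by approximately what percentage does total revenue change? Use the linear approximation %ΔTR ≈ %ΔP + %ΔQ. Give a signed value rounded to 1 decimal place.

%ΔQ ≈ Ed × %ΔP = (-1.72) × (+5.9%) = -10.1480%
%ΔTR ≈ %ΔP + %ΔQ = (+5.9%) + (-10.1480%) = -4.2480%

-4.2%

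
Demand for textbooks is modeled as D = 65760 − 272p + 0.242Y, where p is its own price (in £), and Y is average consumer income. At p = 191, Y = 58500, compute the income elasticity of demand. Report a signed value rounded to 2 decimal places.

0.51

At the given values, D = 65760 − 272(191) + 0.242(58500) = 27965.
∂D/∂Y = 0.242.
E = (0.242) × (58500/27965) = 0.5062…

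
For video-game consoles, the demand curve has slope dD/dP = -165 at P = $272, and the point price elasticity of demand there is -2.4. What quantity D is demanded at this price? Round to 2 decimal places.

18700.00

Ed = (dD/dP)·(P/D) ⇒ D = (dD/dP)·P/Ed = (-165)·272/(-2.4) = 18700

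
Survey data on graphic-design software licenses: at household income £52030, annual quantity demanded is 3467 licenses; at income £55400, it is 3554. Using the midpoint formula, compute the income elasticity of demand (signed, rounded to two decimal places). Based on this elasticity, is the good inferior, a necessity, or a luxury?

%ΔQ = (3554 − 3467)/[( 3467 + 3554)/2] = 87/3510.5 = 0.024782…
%ΔIncome = (55400 − 52030)/[( 52030 + 55400)/2] = 3370/53715 = 0.062738…
E_income = (87/3510.5) / (3370/53715) = 0.3950…
0 < E_income < 1 ⇒ normal good, necessity.

0.40; necessity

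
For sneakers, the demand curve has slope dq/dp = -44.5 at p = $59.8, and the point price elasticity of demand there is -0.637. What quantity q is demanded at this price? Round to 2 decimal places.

4177.55

Ed = (dq/dp)·(p/q) ⇒ q = (dq/dp)·p/Ed = (-44.5)·59.8/(-0.637) = 4177.5510…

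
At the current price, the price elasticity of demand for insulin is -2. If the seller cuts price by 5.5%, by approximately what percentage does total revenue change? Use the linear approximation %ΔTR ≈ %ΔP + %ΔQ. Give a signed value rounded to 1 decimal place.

%ΔQ ≈ Ed × %ΔP = (-2) × (-5.5%) = +11.0000%
%ΔTR ≈ %ΔP + %ΔQ = (-5.5%) + (+11.0000%) = +5.5000%

+5.5%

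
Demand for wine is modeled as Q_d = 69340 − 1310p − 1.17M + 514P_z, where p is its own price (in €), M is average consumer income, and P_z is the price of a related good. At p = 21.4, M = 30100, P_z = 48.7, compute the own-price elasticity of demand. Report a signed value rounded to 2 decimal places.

At the given values, Q_d = 69340 − 1310(21.4) − 1.17(30100) + 514(48.7) = 31120.8.
∂Q_d/∂p = −1310.
E = (-1310) × (21.4/31120.8) = -0.9008…

-0.90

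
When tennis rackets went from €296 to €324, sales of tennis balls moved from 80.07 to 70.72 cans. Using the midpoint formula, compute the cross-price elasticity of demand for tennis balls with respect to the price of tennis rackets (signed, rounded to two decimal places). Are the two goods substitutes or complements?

%ΔQ_{tennis balls} = (70.72 − 80.07)/avg = -9.35/75.395 = -0.124013…
%ΔP_{tennis rackets} = (324 − 296)/avg = 28/310 = 0.090322…
E_cross = (-9.35/75.395) / (28/310) = -1.3730…
E_cross < 0 ⇒ the goods are complements.

-1.37; complements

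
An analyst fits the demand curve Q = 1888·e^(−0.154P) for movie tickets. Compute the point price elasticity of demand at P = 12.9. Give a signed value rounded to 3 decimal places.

-1.987

dQ/dP = −0.154·Q = -39.8798. At P = 12.9, Q = 258.96.
Ed = (dQ/dP)·(P/Q) = (-39.8798) × (12.9/258.96) = -1.9866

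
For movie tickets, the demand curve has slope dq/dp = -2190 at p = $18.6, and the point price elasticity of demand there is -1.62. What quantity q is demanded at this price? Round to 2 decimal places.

25144.44

Ed = (dq/dp)·(p/q) ⇒ q = (dq/dp)·p/Ed = (-2190)·18.6/(-1.62) = 25144.4444…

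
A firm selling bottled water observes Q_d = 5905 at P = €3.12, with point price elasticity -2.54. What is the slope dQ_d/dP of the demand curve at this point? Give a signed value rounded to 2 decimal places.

-4807.28

Ed = (dQ_d/dP)·(P/Q_d) ⇒ dQ_d/dP = Ed·Q_d/P = (-2.54)·5905/3.12 = -4807.2756…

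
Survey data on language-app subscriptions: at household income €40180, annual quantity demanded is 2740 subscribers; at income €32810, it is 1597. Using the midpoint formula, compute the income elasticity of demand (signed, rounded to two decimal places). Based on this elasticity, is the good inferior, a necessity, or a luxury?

2.61; luxury

%ΔQ = (1597 − 2740)/[( 2740 + 1597)/2] = -1143/2168.5 = -0.527092…
%ΔIncome = (32810 − 40180)/[( 40180 + 32810)/2] = -7370/36495 = -0.201945…
E_income = (-1143/2168.5) / (-7370/36495) = 2.6100…
E_income > 1 ⇒ normal good, luxury.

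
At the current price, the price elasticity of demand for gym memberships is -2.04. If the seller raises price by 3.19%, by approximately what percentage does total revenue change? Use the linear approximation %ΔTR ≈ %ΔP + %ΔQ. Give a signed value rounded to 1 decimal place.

%ΔQ ≈ Ed × %ΔP = (-2.04) × (+3.19%) = -6.5076%
%ΔTR ≈ %ΔP + %ΔQ = (+3.19%) + (-6.5076%) = -3.3176%

-3.3%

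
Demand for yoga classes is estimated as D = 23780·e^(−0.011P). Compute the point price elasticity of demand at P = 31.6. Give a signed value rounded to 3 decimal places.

dD/dP = −0.011·D = -184.775. At P = 31.6, D = 16797.7.
Ed = (dD/dP)·(P/D) = (-184.775) × (31.6/16797.7) = -0.3476

-0.348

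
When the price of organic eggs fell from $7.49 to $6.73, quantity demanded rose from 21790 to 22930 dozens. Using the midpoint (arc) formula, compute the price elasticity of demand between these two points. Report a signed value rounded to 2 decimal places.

%ΔQ = (22930 − 21790) / [(21790 + 22930)/2] = 1140/22360 = 0.050983…
%ΔP = (6.73 − 7.49) / [(7.49 + 6.73)/2] = -0.76/7.11 = -0.106891…
Arc Ed = %ΔQ / %ΔP = (1140/22360) / (-0.76/7.11) = -0.4769…

-0.48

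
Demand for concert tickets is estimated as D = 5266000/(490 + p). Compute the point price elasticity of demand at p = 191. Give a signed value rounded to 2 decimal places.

-0.28

dD/dp = −5266000/(490 + p)² = -11.355. At p = 191, D = 7732.75.
Ed = (dD/dp)·(p/D) = (-11.355) × (191/7732.75) = -0.2804…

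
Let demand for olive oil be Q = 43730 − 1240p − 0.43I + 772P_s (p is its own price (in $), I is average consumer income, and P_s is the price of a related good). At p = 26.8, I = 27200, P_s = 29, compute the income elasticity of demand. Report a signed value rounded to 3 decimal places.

At the given values, Q = 43730 − 1240(26.8) − 0.43(27200) + 772(29) = 21190.
∂Q/∂I = -0.43.
E = (-0.43) × (27200/21190) = -0.55195…

-0.552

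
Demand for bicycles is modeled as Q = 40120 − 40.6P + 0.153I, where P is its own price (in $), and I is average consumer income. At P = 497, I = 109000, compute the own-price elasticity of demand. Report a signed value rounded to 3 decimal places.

-0.551

At the given values, Q = 40120 − 40.6(497) + 0.153(109000) = 36618.8.
∂Q/∂P = −40.6.
E = (-40.6) × (497/36618.8) = -0.55103…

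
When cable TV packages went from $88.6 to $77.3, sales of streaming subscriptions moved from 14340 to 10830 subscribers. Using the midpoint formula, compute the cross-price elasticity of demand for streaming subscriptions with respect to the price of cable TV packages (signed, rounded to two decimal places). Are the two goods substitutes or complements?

2.05; substitutes

%ΔQ_{streaming subscriptions} = (10830 − 14340)/avg = -3510/12585 = -0.278903…
%ΔP_{cable TV packages} = (77.3 − 88.6)/avg = -11.3/82.95 = -0.136226…
E_cross = (-3510/12585) / (-11.3/82.95) = 2.0473…
E_cross > 0 ⇒ the goods are substitutes.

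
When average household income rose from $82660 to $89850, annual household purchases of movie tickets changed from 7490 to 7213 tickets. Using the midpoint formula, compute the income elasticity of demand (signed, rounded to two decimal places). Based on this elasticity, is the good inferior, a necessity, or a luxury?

-0.45; inferior

%ΔQ = (7213 − 7490)/[( 7490 + 7213)/2] = -277/7351.5 = -0.037679…
%ΔIncome = (89850 − 82660)/[( 82660 + 89850)/2] = 7190/86255 = 0.083357…
E_income = (-277/7351.5) / (7190/86255) = -0.4520…
E_income < 0 ⇒ inferior good.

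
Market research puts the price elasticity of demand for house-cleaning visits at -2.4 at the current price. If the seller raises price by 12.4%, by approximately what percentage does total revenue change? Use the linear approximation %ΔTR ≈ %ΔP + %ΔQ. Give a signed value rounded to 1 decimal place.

%ΔQ ≈ Ed × %ΔP = (-2.4) × (+12.4%) = -29.7600%
%ΔTR ≈ %ΔP + %ΔQ = (+12.4%) + (-29.7600%) = -17.3600%

-17.4%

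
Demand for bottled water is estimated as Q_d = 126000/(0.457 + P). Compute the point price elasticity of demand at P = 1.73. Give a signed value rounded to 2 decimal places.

dQ_d/dP = −126000/(0.457 + P)² = -26343.5. At P = 1.73, Q_d = 57613.2.
Ed = (dQ_d/dP)·(P/Q_d) = (-26343.5) × (1.73/57613.2) = -0.7910…

-0.79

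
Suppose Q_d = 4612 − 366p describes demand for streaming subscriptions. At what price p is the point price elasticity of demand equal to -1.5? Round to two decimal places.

7.56

Ed = −366p/(4612 − 366p). Set this equal to -1.5:
366p = 1.5·(4612 − 366p) ⇒ 366p(1 + 1.5) = 1.5·4612
p = 1.5·4612 / (366·2.5) = 7.5606…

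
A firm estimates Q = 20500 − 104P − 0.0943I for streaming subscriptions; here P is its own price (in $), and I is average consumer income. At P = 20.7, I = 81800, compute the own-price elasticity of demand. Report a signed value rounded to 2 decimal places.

-0.20

At the given values, Q = 20500 − 104(20.7) − 0.0943(81800) = 10633.46.
∂Q/∂P = −104.
E = (-104) × (20.7/10633.46) = -0.2024…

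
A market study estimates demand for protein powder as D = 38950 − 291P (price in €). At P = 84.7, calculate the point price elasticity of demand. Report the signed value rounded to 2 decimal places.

-1.72

dD/dP = −291. At P = 84.7, D = 38950 − 291(84.7) = 14302.3.
Ed = (dD/dP)·(P/D) = −291 × (84.7/14302.3) = -1.7233…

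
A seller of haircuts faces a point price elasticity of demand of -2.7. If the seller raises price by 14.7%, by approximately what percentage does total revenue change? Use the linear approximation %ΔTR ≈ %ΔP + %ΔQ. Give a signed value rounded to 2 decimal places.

%ΔQ ≈ Ed × %ΔP = (-2.7) × (+14.7%) = -39.6900%
%ΔTR ≈ %ΔP + %ΔQ = (+14.7%) + (-39.6900%) = -24.9900%

-24.99%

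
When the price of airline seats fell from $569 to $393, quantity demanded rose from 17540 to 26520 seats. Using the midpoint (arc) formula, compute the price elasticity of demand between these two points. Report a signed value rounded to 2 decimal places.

%ΔQ = (26520 − 17540) / [(17540 + 26520)/2] = 8980/22030 = 0.407625…
%ΔP = (393 − 569) / [(569 + 393)/2] = -176/481 = -0.365904…
Arc Ed = %ΔQ / %ΔP = (8980/22030) / (-176/481) = -1.1140…

-1.11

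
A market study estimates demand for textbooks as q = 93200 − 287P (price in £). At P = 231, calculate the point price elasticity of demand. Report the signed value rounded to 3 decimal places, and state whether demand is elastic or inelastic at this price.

dq/dP = −287. At P = 231, q = 93200 − 287(231) = 26903.
Ed = (dq/dP)·(P/q) = −287 × (231/26903) = -2.46429…
|Ed| = 2.464 > 1, so demand is elastic.

-2.464; elastic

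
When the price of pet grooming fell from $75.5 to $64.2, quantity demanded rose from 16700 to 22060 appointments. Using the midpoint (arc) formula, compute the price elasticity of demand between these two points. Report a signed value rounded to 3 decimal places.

-1.710

%ΔQ = (22060 − 16700) / [(16700 + 22060)/2] = 5360/19380 = 0.276573…
%ΔP = (64.2 − 75.5) / [(75.5 + 64.2)/2] = -11.3/69.85 = -0.161775…
Arc Ed = %ΔQ / %ΔP = (5360/19380) / (-11.3/69.85) = -1.70961…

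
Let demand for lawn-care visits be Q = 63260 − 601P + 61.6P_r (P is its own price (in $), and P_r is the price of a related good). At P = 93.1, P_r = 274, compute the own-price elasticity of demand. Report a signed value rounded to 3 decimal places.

-2.314

At the given values, Q = 63260 − 601(93.1) + 61.6(274) = 24185.3.
∂Q/∂P = −601.
E = (-601) × (93.1/24185.3) = -2.31351…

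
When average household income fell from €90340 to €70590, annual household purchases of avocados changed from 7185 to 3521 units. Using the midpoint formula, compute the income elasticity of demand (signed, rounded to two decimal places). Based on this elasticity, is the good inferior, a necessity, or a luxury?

%ΔQ = (3521 − 7185)/[( 7185 + 3521)/2] = -3664/5353 = -0.684475…
%ΔIncome = (70590 − 90340)/[( 90340 + 70590)/2] = -19750/80465 = -0.245448…
E_income = (-3664/5353) / (-19750/80465) = 2.7886…
E_income > 1 ⇒ normal good, luxury.

2.79; luxury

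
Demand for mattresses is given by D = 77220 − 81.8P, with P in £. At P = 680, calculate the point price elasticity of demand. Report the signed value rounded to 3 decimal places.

dD/dP = −81.8. At P = 680, D = 77220 − 81.8(680) = 21596.
Ed = (dD/dP)·(P/D) = −81.8 × (680/21596) = -2.57566…

-2.576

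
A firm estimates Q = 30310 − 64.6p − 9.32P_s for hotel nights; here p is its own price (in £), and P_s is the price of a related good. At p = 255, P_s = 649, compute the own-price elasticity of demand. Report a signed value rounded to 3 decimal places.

At the given values, Q = 30310 − 64.6(255) − 9.32(649) = 7788.32.
∂Q/∂p = −64.6.
E = (-64.6) × (255/7788.32) = -2.11509…

-2.115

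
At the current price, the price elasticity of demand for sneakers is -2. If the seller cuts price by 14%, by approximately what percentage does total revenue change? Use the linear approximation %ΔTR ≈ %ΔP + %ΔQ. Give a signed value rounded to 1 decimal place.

+14.0%

%ΔQ ≈ Ed × %ΔP = (-2) × (-14%) = +28.0000%
%ΔTR ≈ %ΔP + %ΔQ = (-14%) + (+28.0000%) = +14.0000%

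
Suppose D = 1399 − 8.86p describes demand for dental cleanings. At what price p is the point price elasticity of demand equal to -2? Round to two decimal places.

105.27

Ed = −8.86p/(1399 − 8.86p). Set this equal to -2:
8.86p = 2·(1399 − 8.86p) ⇒ 8.86p(1 + 2) = 2·1399
p = 2·1399 / (8.86·3) = 105.2671…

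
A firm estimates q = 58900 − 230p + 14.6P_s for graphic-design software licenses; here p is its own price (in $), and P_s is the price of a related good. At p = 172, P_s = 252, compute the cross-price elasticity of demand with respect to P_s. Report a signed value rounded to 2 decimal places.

At the given values, q = 58900 − 230(172) + 14.6(252) = 23019.2.
∂q/∂P_s = 14.6.
E = (14.6) × (252/23019.2) = 0.1598…

0.16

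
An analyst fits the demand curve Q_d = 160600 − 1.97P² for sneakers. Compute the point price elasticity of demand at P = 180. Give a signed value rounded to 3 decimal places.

-1.319

dQ_d/dP = −2·1.97·P = -709.2. At P = 180, Q_d = 96772.
Ed = (dQ_d/dP)·(P/Q_d) = (-709.2) × (180/96772) = -1.31914…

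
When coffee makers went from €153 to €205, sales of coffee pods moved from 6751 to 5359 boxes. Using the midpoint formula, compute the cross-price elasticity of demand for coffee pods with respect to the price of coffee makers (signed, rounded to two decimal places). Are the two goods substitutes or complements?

-0.79; complements

%ΔQ_{coffee pods} = (5359 − 6751)/avg = -1392/6055 = -0.229892…
%ΔP_{coffee makers} = (205 − 153)/avg = 52/179 = 0.290502…
E_cross = (-1392/6055) / (52/179) = -0.7913…
E_cross < 0 ⇒ the goods are complements.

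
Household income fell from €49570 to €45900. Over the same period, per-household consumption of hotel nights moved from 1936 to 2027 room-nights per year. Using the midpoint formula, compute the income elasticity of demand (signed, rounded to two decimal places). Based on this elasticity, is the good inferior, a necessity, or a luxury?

-0.60; inferior

%ΔQ = (2027 − 1936)/[( 1936 + 2027)/2] = 91/1981.5 = 0.045924…
%ΔIncome = (45900 − 49570)/[( 49570 + 45900)/2] = -3670/47735 = -0.076882…
E_income = (91/1981.5) / (-3670/47735) = -0.5973…
E_income < 0 ⇒ inferior good.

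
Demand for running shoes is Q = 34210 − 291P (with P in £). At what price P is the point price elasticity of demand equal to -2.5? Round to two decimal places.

83.97

Ed = −291P/(34210 − 291P). Set this equal to -2.5:
291P = 2.5·(34210 − 291P) ⇒ 291P(1 + 2.5) = 2.5·34210
P = 2.5·34210 / (291·3.5) = 83.9715…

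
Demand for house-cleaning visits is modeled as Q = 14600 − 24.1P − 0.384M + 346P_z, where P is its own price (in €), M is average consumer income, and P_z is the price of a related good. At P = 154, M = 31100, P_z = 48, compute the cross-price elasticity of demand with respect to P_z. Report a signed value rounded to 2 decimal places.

At the given values, Q = 14600 − 24.1(154) − 0.384(31100) + 346(48) = 15554.2.
∂Q/∂P_z = 346.
E = (346) × (48/15554.2) = 1.0677…

1.07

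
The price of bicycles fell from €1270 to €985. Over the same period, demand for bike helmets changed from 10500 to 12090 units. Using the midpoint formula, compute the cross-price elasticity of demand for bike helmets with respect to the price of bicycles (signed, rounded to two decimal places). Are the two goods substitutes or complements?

-0.56; complements

%ΔQ_{bike helmets} = (12090 − 10500)/avg = 1590/11295 = 0.140770…
%ΔP_{bicycles} = (985 − 1270)/avg = -285/1127.5 = -0.252771…
E_cross = (1590/11295) / (-285/1127.5) = -0.5569…
E_cross < 0 ⇒ the goods are complements.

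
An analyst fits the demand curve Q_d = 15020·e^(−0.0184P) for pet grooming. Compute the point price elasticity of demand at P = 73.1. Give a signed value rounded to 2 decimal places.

-1.35

dQ_d/dP = −0.0184·Q_d = -72.002. At P = 73.1, Q_d = 3913.15.
Ed = (dQ_d/dP)·(P/Q_d) = (-72.002) × (73.1/3913.15) = -1.3450…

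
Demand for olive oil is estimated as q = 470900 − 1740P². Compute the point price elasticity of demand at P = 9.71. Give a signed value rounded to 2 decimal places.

dq/dP = −2·1740·P = -33790.8. At P = 9.71, q = 306845.666.
Ed = (dq/dP)·(P/q) = (-33790.8) × (9.71/306845.666) = -1.0692…

-1.07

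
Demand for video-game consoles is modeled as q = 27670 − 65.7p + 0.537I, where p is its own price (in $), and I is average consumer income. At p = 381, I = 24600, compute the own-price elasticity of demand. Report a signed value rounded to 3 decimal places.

At the given values, q = 27670 − 65.7(381) + 0.537(24600) = 15848.5.
∂q/∂p = −65.7.
E = (-65.7) × (381/15848.5) = -1.57943…

-1.579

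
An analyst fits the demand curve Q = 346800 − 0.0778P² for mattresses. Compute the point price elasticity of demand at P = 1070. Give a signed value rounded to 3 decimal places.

dQ/dP = −2·0.0778·P = -166.492. At P = 1070, Q = 257726.78.
Ed = (dQ/dP)·(P/Q) = (-166.492) × (1070/257726.78) = -0.69122…

-0.691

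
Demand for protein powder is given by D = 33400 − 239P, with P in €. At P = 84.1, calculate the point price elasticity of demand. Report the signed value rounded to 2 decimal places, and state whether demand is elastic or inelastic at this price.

dD/dP = −239. At P = 84.1, D = 33400 − 239(84.1) = 13300.1.
Ed = (dD/dP)·(P/D) = −239 × (84.1/13300.1) = -1.5112…
|Ed| = 1.51 > 1, so demand is elastic.

-1.51; elastic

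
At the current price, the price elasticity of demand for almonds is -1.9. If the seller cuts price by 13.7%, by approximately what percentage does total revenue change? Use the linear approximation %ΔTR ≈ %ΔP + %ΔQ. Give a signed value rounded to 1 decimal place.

%ΔQ ≈ Ed × %ΔP = (-1.9) × (-13.7%) = +26.0300%
%ΔTR ≈ %ΔP + %ΔQ = (-13.7%) + (+26.0300%) = +12.3300%

+12.3%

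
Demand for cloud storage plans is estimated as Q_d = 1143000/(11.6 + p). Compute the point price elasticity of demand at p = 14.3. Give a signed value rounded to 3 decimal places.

dQ_d/dp = −1143000/(11.6 + p)² = -1703.91. At p = 14.3, Q_d = 44131.3.
Ed = (dQ_d/dp)·(p/Q_d) = (-1703.91) × (14.3/44131.3) = -0.55212…

-0.552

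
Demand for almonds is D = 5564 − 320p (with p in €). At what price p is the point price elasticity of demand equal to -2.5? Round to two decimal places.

12.42

Ed = −320p/(5564 − 320p). Set this equal to -2.5:
320p = 2.5·(5564 − 320p) ⇒ 320p(1 + 2.5) = 2.5·5564
p = 2.5·5564 / (320·3.5) = 12.4196…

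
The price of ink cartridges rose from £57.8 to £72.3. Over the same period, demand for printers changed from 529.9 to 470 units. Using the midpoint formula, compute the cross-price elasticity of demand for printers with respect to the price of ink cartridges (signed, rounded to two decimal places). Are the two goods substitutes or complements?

%ΔQ_{printers} = (470 − 529.9)/avg = -59.9/499.95 = -0.119811…
%ΔP_{ink cartridges} = (72.3 − 57.8)/avg = 14.5/65.05 = 0.222905…
E_cross = (-59.9/499.95) / (14.5/65.05) = -0.5375…
E_cross < 0 ⇒ the goods are complements.

-0.54; complements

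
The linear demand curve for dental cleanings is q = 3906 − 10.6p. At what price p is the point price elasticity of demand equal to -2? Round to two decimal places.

245.66

Ed = −10.6p/(3906 − 10.6p). Set this equal to -2:
10.6p = 2·(3906 − 10.6p) ⇒ 10.6p(1 + 2) = 2·3906
p = 2·3906 / (10.6·3) = 245.6603…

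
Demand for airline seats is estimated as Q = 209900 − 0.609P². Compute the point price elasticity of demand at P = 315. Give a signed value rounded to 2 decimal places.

dQ/dP = −2·0.609·P = -383.67. At P = 315, Q = 149471.975.
Ed = (dQ/dP)·(P/Q) = (-383.67) × (315/149471.975) = -0.8085…

-0.81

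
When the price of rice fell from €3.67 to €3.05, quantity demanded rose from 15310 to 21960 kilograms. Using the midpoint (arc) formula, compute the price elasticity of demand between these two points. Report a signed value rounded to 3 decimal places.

-1.934

%ΔQ = (21960 − 15310) / [(15310 + 21960)/2] = 6650/18635 = 0.356855…
%ΔP = (3.05 − 3.67) / [(3.67 + 3.05)/2] = -0.62/3.36 = -0.184523…
Arc Ed = %ΔQ / %ΔP = (6650/18635) / (-0.62/3.36) = -1.93392…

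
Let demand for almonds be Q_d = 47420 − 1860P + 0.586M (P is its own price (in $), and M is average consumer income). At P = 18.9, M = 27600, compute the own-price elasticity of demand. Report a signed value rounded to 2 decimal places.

At the given values, Q_d = 47420 − 1860(18.9) + 0.586(27600) = 28439.6.
∂Q_d/∂P = −1860.
E = (-1860) × (18.9/28439.6) = -1.2360…

-1.24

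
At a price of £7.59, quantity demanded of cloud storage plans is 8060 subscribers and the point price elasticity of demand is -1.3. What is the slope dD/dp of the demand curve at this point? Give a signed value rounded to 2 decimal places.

-1380.50

Ed = (dD/dp)·(p/D) ⇒ dD/dp = Ed·D/p = (-1.3)·8060/7.59 = -1380.5006…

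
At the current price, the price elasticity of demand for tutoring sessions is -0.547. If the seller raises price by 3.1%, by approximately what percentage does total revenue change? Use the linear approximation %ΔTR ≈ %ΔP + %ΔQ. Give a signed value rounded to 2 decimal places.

+1.40%

%ΔQ ≈ Ed × %ΔP = (-0.547) × (+3.1%) = -1.6957%
%ΔTR ≈ %ΔP + %ΔQ = (+3.1%) + (-1.6957%) = +1.4043%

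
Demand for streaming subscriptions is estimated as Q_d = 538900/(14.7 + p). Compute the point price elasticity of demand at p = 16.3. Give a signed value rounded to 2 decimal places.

dQ_d/dp = −538900/(14.7 + p)² = -560.77. At p = 16.3, Q_d = 17383.9.
Ed = (dQ_d/dp)·(p/Q_d) = (-560.77) × (16.3/17383.9) = -0.5258…

-0.53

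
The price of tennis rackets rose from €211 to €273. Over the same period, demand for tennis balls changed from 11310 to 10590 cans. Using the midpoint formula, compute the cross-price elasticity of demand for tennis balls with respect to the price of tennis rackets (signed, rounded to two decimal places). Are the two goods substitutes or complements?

%ΔQ_{tennis balls} = (10590 − 11310)/avg = -720/10950 = -0.065753…
%ΔP_{tennis rackets} = (273 − 211)/avg = 62/242 = 0.256198…
E_cross = (-720/10950) / (62/242) = -0.2566…
E_cross < 0 ⇒ the goods are complements.

-0.26; complements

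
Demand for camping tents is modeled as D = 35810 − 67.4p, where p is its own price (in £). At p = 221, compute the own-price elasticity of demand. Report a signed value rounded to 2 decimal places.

At the given values, D = 35810 − 67.4(221) = 20914.6.
∂D/∂p = −67.4.
E = (-67.4) × (221/20914.6) = -0.7122…

-0.71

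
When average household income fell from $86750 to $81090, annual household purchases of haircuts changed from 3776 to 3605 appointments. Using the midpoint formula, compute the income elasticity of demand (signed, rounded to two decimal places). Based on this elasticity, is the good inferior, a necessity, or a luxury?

0.69; necessity

%ΔQ = (3605 − 3776)/[( 3776 + 3605)/2] = -171/3690.5 = -0.046335…
%ΔIncome = (81090 − 86750)/[( 86750 + 81090)/2] = -5660/83920 = -0.067445…
E_income = (-171/3690.5) / (-5660/83920) = 0.6870…
0 < E_income < 1 ⇒ normal good, necessity.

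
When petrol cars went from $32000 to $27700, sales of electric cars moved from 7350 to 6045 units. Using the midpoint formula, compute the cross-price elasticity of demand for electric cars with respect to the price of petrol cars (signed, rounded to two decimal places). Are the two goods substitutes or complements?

%ΔQ_{electric cars} = (6045 − 7350)/avg = -1305/6697.5 = -0.194848…
%ΔP_{petrol cars} = (27700 − 32000)/avg = -4300/29850 = -0.144053…
E_cross = (-1305/6697.5) / (-4300/29850) = 1.3526…
E_cross > 0 ⇒ the goods are substitutes.

1.35; substitutes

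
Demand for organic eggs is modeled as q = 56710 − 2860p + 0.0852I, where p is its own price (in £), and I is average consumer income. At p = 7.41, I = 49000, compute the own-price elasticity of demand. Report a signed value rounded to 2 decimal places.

-0.53

At the given values, q = 56710 − 2860(7.41) + 0.0852(49000) = 39692.2.
∂q/∂p = −2860.
E = (-2860) × (7.41/39692.2) = -0.5339…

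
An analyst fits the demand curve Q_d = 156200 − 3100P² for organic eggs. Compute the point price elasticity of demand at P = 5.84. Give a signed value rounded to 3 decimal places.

dQ_d/dP = −2·3100·P = -36208. At P = 5.84, Q_d = 50472.64.
Ed = (dQ_d/dP)·(P/Q_d) = (-36208) × (5.84/50472.64) = -4.18949…

-4.189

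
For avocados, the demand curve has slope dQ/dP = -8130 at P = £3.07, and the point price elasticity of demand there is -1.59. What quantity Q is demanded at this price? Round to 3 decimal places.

15697.547

Ed = (dQ/dP)·(P/Q) ⇒ Q = (dQ/dP)·P/Ed = (-8130)·3.07/(-1.59) = 15697.54716…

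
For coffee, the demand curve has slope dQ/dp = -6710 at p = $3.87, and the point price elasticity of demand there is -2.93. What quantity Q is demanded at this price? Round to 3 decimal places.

8862.696

Ed = (dQ/dp)·(p/Q) ⇒ Q = (dQ/dp)·p/Ed = (-6710)·3.87/(-2.93) = 8862.69624…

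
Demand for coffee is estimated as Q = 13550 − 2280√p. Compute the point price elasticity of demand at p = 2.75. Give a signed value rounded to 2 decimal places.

-0.19

dQ/dp = −2280/(2√p) = -687.446. At p = 2.75, Q = 9769.05.
Ed = (dQ/dp)·(p/Q) = (-687.446) × (2.75/9769.05) = -0.1935…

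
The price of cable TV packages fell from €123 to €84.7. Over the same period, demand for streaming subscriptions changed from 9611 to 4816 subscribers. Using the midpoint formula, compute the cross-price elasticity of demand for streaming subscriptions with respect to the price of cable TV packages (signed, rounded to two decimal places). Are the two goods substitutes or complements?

1.80; substitutes

%ΔQ_{streaming subscriptions} = (4816 − 9611)/avg = -4795/7213.5 = -0.664725…
%ΔP_{cable TV packages} = (84.7 − 123)/avg = -38.3/103.85 = -0.368801…
E_cross = (-4795/7213.5) / (-38.3/103.85) = 1.8023…
E_cross > 0 ⇒ the goods are substitutes.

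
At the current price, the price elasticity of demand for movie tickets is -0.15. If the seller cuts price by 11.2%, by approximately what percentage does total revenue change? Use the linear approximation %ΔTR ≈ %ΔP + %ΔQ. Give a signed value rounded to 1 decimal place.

%ΔQ ≈ Ed × %ΔP = (-0.15) × (-11.2%) = +1.6800%
%ΔTR ≈ %ΔP + %ΔQ = (-11.2%) + (+1.6800%) = -9.5200%

-9.5%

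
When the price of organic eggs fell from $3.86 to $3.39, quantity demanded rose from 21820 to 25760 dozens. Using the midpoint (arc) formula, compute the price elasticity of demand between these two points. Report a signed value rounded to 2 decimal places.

-1.28

%ΔQ = (25760 − 21820) / [(21820 + 25760)/2] = 3940/23790 = 0.165615…
%ΔP = (3.39 − 3.86) / [(3.86 + 3.39)/2] = -0.47/3.625 = -0.129655…
Arc Ed = %ΔQ / %ΔP = (3940/23790) / (-0.47/3.625) = -1.2773…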